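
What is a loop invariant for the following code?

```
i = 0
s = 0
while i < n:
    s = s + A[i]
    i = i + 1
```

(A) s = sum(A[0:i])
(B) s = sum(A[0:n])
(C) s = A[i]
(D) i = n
A

A loop invariant must hold before the first iteration and be re-established by every execution of the body.

(A) s = sum(A[0:i]): Initially i = 0 and s = 0 = sum of the empty slice A[0:0]. If s = sum(A[0:i]) holds at the top of an iteration, the body sets s to sum(A[0:i]) + A[i] = sum(A[0:i+1]) and then i to i+1, so s = sum(A[0:i]) holds again. At exit i = n, giving s = sum(A[0:n]).

The other options fail:
(B) s = sum(A[0:n]): false before the loop (s = 0, not the full sum) -- it only becomes true at exit.
(C) s = A[i]: after the first iteration s = A[0] but i = 1, so s = A[i] compares s with the wrong element (and fails in general).
(D) i = n: false initially (i = 0); it is the exit condition, not an invariant.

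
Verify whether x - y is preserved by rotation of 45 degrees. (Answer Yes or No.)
No

Applying rotation by 45 degrees: x' = x*cos(45 degrees) - y*sin(45 degrees) = sqrt(2)x/2 - sqrt(2)y/2, y' = x*sin(45 degrees) + y*cos(45 degrees) = sqrt(2)x/2 + sqrt(2)y/2

Substituting into x - y:
(sqrt(2)x/2 - sqrt(2)y/2) - (sqrt(2)x/2 + sqrt(2)y/2)
= -sqrt(2)y

This differs from the original expression x - y, so it is NOT invariant.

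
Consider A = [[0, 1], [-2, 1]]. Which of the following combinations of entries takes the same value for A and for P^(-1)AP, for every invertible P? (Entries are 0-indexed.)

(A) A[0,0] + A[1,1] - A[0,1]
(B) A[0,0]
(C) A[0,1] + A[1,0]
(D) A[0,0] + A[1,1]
D

A[0,0] + A[1,1] is the trace of A. By the cyclic property of the trace, tr(P^(-1)AP) = tr(APP^(-1)) = tr(A), so it is the same for every matrix similar to A.

The other combinations are not similarity invariants. For example, take P = [[1, 1], [0, 1]] (det P = 1), so P^(-1) = [[1, -1], [0, 1]] and
B = P^(-1)AP = [[2, 2], [-2, -1]].
Evaluating each option on A and on B:
(A) A[0,0] + A[1,1] - A[0,1]: 0 for A, -1 for B -> changes
(B) A[0,0]: 0 for A, 2 for B -> changes
(C) A[0,1] + A[1,0]: -1 for A, 0 for B -> changes
(D) A[0,0] + A[1,1]: 1 for A, 1 for B -> unchanged

Only (D) A[0,0] + A[1,1] = 1 survives (and it does so for every P, not just this one), so it is the invariant.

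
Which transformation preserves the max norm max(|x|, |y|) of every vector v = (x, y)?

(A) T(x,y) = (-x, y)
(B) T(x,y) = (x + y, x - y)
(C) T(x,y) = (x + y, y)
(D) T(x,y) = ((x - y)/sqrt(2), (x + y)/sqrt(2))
A

A transformation preserves a norm if ||T(v)|| = ||v|| for every v; a single vector where the norm changes rules an option out.

(A) T(x,y) = (-x, y): preserves the norm -- it only permutes the coordinates and/or flips signs, which leaves max(|x|, |y|) unchanged.
(B) T(x,y) = (x + y, x - y): v = (1, 1) has norm max(|1|, |1|) = 1, but T(v) = (2, 0) has norm 2 -- not preserved.
(C) T(x,y) = (x + y, y): v = (1, 1) has norm max(|1|, |1|) = 1, but T(v) = (2, 1) has norm 2 -- not preserved.
(D) T(x,y) = ((x - y)/sqrt(2), (x + y)/sqrt(2)): v = (1, 0) has norm max(|1|, |0|) = 1, but T(v) = (sqrt(2)/2, sqrt(2)/2) has norm sqrt(2)/2 -- not preserved.

Therefore the answer is (A).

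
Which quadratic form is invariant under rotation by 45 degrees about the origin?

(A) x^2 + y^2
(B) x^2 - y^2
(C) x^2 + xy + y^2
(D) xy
A

Rotation by 45 degrees sends (x, y) to (sqrt(2)x/2 - sqrt(2)y/2, sqrt(2)x/2 + sqrt(2)y/2).
Substitute the transformed coordinates into each option and compare with the original:
(A) x^2 + y^2  ->  (sqrt(2)x/2 - sqrt(2)y/2)^2 + (sqrt(2)x/2 + sqrt(2)y/2)^2 = x^2 + y^2   [equals x^2 + y^2: invariant]
(B) x^2 - y^2  ->  (sqrt(2)x/2 - sqrt(2)y/2)^2 - (sqrt(2)x/2 + sqrt(2)y/2)^2 = -2xy   [differs from x^2 - y^2: not invariant]
(C) x^2 + xy + y^2  ->  (sqrt(2)x/2 - sqrt(2)y/2)^2 + (sqrt(2)x/2 - sqrt(2)y/2)(sqrt(2)x/2 + sqrt(2)y/2) + (sqrt(2)x/2 + sqrt(2)y/2)^2 = 3x^2/2 + y^2/2   [differs from x^2 + xy + y^2: not invariant]
(D) xy  ->  (sqrt(2)x/2 - sqrt(2)y/2)(sqrt(2)x/2 + sqrt(2)y/2) = x^2/2 - y^2/2   [differs from xy: not invariant]

Only option (A), x^2 + y^2, is unchanged by the transformation.
x^2 + y^2 is the squared distance from the origin, which rotations preserve.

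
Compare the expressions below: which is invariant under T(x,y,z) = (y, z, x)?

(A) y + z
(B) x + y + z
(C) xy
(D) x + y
B

Apply T(x,y,z) = (y, z, x) to each option, i.e. replace (x, y, z) by the transformed coordinates.
Substitute the transformed coordinates into each option and compare with the original:
(A) y + z  ->  (z) + (x) = x + z   [differs from y + z: not invariant]
(B) x + y + z  ->  (y) + (z) + (x) = x + y + z   [equals x + y + z: invariant]
(C) xy  ->  (y)(z) = yz   [differs from xy: not invariant]
(D) x + y  ->  (y) + (z) = y + z   [differs from x + y: not invariant]

Only option (B), x + y + z, is unchanged by the transformation.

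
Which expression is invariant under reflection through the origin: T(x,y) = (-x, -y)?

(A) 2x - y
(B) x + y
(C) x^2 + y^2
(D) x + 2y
C

The map is reflection through the origin: T(x,y) = (-x, -y).
Substitute the transformed coordinates into each option and compare with the original:
(A) 2x - y  ->  2(-x) - (-y) = -2x + y   [differs from 2x - y: not invariant]
(B) x + y  ->  (-x) + (-y) = -x - y   [differs from x + y: not invariant]
(C) x^2 + y^2  ->  (-x)^2 + (-y)^2 = x^2 + y^2   [equals x^2 + y^2: invariant]
(D) x + 2y  ->  (-x) + 2(-y) = -x - 2y   [differs from x + 2y: not invariant]

Only option (C), x^2 + y^2, is unchanged by the transformation.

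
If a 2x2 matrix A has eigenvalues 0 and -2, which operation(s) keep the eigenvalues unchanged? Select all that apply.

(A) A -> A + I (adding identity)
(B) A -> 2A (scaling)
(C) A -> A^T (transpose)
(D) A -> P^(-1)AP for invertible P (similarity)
C and D

Eigenvalues are preserved by:
1. Similarity transformations: A -> P^(-1)AP (same characteristic polynomial)
2. Transpose: A^T has the same eigenvalues as A

Eigenvalues are NOT preserved by:
- Adding identity: eigenvalues become 0+1, -2+1
- Scaling: eigenvalues become 0, -4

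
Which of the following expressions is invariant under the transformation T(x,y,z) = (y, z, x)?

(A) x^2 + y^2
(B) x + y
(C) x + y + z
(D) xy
C

Apply T(x,y,z) = (y, z, x) to each option, i.e. replace (x, y, z) by the transformed coordinates.
Substitute the transformed coordinates into each option and compare with the original:
(A) x^2 + y^2  ->  (y)^2 + (z)^2 = y^2 + z^2   [differs from x^2 + y^2: not invariant]
(B) x + y  ->  (y) + (z) = y + z   [differs from x + y: not invariant]
(C) x + y + z  ->  (y) + (z) + (x) = x + y + z   [equals x + y + z: invariant]
(D) xy  ->  (y)(z) = yz   [differs from xy: not invariant]

Only option (C), x + y + z, is unchanged by the transformation.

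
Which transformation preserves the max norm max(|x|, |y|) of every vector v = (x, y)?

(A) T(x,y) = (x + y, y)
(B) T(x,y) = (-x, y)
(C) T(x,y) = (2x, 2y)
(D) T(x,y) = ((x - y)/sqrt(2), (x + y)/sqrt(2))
B

A transformation preserves a norm if ||T(v)|| = ||v|| for every v; a single vector where the norm changes rules an option out.

(A) T(x,y) = (x + y, y): v = (1, 1) has norm max(|1|, |1|) = 1, but T(v) = (2, 1) has norm 2 -- not preserved.
(B) T(x,y) = (-x, y): preserves the norm -- it only permutes the coordinates and/or flips signs, which leaves max(|x|, |y|) unchanged.
(C) T(x,y) = (2x, 2y): v = (1, 0) has norm max(|1|, |0|) = 1, but T(v) = (2, 0) has norm 2 -- not preserved.
(D) T(x,y) = ((x - y)/sqrt(2), (x + y)/sqrt(2)): v = (1, 0) has norm max(|1|, |0|) = 1, but T(v) = (sqrt(2)/2, sqrt(2)/2) has norm sqrt(2)/2 -- not preserved.

Therefore the answer is (B).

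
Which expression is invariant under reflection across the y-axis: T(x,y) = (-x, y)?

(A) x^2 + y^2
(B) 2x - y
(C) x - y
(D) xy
A

The map is reflection across the y-axis: T(x,y) = (-x, y).
Substitute the transformed coordinates into each option and compare with the original:
(A) x^2 + y^2  ->  (-x)^2 + (y)^2 = x^2 + y^2   [equals x^2 + y^2: invariant]
(B) 2x - y  ->  2(-x) - (y) = -2x - y   [differs from 2x - y: not invariant]
(C) x - y  ->  (-x) - (y) = -x - y   [differs from x - y: not invariant]
(D) xy  ->  (-x)(y) = -xy   [differs from xy: not invariant]

Only option (A), x^2 + y^2, is unchanged by the transformation.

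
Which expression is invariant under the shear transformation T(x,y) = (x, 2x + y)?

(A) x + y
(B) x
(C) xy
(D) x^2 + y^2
B

Under the shear T(x,y) = (x, 2x + y):
Substitute the transformed coordinates into each option and compare with the original:
(A) x + y  ->  (x) + (2x + y) = 3x + y   [differs from x + y: not invariant]
(B) x  ->  (x) = x   [equals x: invariant]
(C) xy  ->  (x)(2x + y) = 2x^2 + xy   [differs from xy: not invariant]
(D) x^2 + y^2  ->  (x)^2 + (2x + y)^2 = 5x^2 + 4xy + y^2   [differs from x^2 + y^2: not invariant]

Only option (B), x, is unchanged by the transformation.
A vertical shear moves points parallel to the y-axis, so the x-coordinate (and any function of x alone) is unchanged.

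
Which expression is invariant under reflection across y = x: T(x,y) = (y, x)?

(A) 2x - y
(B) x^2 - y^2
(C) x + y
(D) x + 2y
C

The map is reflection across y = x: T(x,y) = (y, x).
Substitute the transformed coordinates into each option and compare with the original:
(A) 2x - y  ->  2(y) - (x) = -x + 2y   [differs from 2x - y: not invariant]
(B) x^2 - y^2  ->  (y)^2 - (x)^2 = -x^2 + y^2   [differs from x^2 - y^2: not invariant]
(C) x + y  ->  (y) + (x) = x + y   [equals x + y: invariant]
(D) x + 2y  ->  (y) + 2(x) = 2x + y   [differs from x + 2y: not invariant]

Only option (C), x + y, is unchanged by the transformation.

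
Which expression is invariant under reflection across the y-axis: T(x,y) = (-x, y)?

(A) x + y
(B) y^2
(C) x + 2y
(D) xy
B

The map is reflection across the y-axis: T(x,y) = (-x, y).
Substitute the transformed coordinates into each option and compare with the original:
(A) x + y  ->  (-x) + (y) = -x + y   [differs from x + y: not invariant]
(B) y^2  ->  (y)^2 = y^2   [equals y^2: invariant]
(C) x + 2y  ->  (-x) + 2(y) = -x + 2y   [differs from x + 2y: not invariant]
(D) xy  ->  (-x)(y) = -xy   [differs from xy: not invariant]

Only option (B), y^2, is unchanged by the transformation.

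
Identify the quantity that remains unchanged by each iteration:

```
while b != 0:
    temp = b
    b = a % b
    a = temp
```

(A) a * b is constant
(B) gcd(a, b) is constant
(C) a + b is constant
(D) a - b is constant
B

A loop invariant must hold before the first iteration and be re-established by every execution of the body.

(B) gcd(a, b) is constant: One iteration replaces (a, b) by (b, a mod b). Since a mod b = a - q*b for an integer q, any common divisor of a and b divides b and a mod b, and conversely; hence gcd(b, a mod b) = gcd(a, b). For instance (13, 10) -> (10, 3) keeps gcd = 1. At exit b = 0 and a = gcd of the original inputs.

The other options fail:
(A) a * b is constant: e.g. (a, b) = (13, 10) -> (10, 3): the product goes from 130 to 30.
(C) a + b is constant: e.g. (a, b) = (13, 10) -> (10, 3): the sum goes from 23 to 13.
(D) a - b is constant: e.g. (a, b) = (13, 10) -> (10, 3): the difference goes from 3 to 7.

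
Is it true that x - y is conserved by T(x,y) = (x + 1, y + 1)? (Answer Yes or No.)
Yes

Substitute T(x,y) = (x + 1, y + 1) into the expression and compare with the original.

Original: x - y
After applying T: (x + 1) - (y + 1) = x - y

This is identical to the original x - y, so the expression is invariant.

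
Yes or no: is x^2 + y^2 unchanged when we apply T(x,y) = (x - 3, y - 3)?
No

Substitute T(x,y) = (x - 3, y - 3) into the expression and compare with the original.

Original: x^2 + y^2
After applying T: (x - 3)^2 + (y - 3)^2 = x^2 - 6x + y^2 - 6y + 18

This differs from the original x^2 + y^2 (difference: -6x - 6y + 18), so the expression is NOT invariant.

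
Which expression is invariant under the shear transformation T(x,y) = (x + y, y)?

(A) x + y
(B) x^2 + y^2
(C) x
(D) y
D

Under the shear T(x,y) = (x + y, y):
Substitute the transformed coordinates into each option and compare with the original:
(A) x + y  ->  (x + y) + (y) = x + 2y   [differs from x + y: not invariant]
(B) x^2 + y^2  ->  (x + y)^2 + (y)^2 = x^2 + 2xy + 2y^2   [differs from x^2 + y^2: not invariant]
(C) x  ->  (x + y) = x + y   [differs from x: not invariant]
(D) y  ->  (y) = y   [equals y: invariant]

Only option (D), y, is unchanged by the transformation.
A horizontal shear moves points parallel to the x-axis, so the y-coordinate (and any function of y alone) is unchanged.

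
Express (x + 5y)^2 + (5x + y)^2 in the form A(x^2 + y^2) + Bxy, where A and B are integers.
26(x^2 + y^2) + 20xy

Expanding: (x + 5y)^2 = x^2 + 10xy + 25y^2
(5x + y)^2 = 25x^2 + 10xy + y^2
Sum = (1+25)(x^2+y^2) + 20xy = 26(x^2 + y^2) + 20xy
This is symmetric in x and y.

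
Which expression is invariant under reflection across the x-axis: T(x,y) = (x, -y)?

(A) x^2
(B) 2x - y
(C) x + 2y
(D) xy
A

The map is reflection across the x-axis: T(x,y) = (x, -y).
Substitute the transformed coordinates into each option and compare with the original:
(A) x^2  ->  (x)^2 = x^2   [equals x^2: invariant]
(B) 2x - y  ->  2(x) - (-y) = 2x + y   [differs from 2x - y: not invariant]
(C) x + 2y  ->  (x) + 2(-y) = x - 2y   [differs from x + 2y: not invariant]
(D) xy  ->  (x)(-y) = -xy   [differs from xy: not invariant]

Only option (A), x^2, is unchanged by the transformation.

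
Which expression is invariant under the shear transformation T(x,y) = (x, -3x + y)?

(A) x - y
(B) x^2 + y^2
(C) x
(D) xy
C

Under the shear T(x,y) = (x, -3x + y):
Substitute the transformed coordinates into each option and compare with the original:
(A) x - y  ->  (x) - (-3x + y) = 4x - y   [differs from x - y: not invariant]
(B) x^2 + y^2  ->  (x)^2 + (-3x + y)^2 = 10x^2 - 6xy + y^2   [differs from x^2 + y^2: not invariant]
(C) x  ->  (x) = x   [equals x: invariant]
(D) xy  ->  (x)(-3x + y) = -3x^2 + xy   [differs from xy: not invariant]

Only option (C), x, is unchanged by the transformation.
A vertical shear moves points parallel to the y-axis, so the x-coordinate (and any function of x alone) is unchanged.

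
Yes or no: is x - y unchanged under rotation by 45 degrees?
No

Applying rotation by 45 degrees: x' = x*cos(45 degrees) - y*sin(45 degrees) = sqrt(2)x/2 - sqrt(2)y/2, y' = x*sin(45 degrees) + y*cos(45 degrees) = sqrt(2)x/2 + sqrt(2)y/2

Substituting into x - y:
(sqrt(2)x/2 - sqrt(2)y/2) - (sqrt(2)x/2 + sqrt(2)y/2)
= -sqrt(2)y

This differs from the original expression x - y, so it is NOT invariant.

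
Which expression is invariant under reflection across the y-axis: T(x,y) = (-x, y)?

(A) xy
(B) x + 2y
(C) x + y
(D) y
D

The map is reflection across the y-axis: T(x,y) = (-x, y).
Substitute the transformed coordinates into each option and compare with the original:
(A) xy  ->  (-x)(y) = -xy   [differs from xy: not invariant]
(B) x + 2y  ->  (-x) + 2(y) = -x + 2y   [differs from x + 2y: not invariant]
(C) x + y  ->  (-x) + (y) = -x + y   [differs from x + y: not invariant]
(D) y  ->  (y) = y   [equals y: invariant]

Only option (D), y, is unchanged by the transformation.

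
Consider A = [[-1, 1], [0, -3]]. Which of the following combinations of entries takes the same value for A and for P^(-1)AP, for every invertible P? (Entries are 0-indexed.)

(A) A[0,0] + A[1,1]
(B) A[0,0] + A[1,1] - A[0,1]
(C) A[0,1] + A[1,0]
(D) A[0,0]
A

A[0,0] + A[1,1] is the trace of A. By the cyclic property of the trace, tr(P^(-1)AP) = tr(APP^(-1)) = tr(A), so it is the same for every matrix similar to A.

The other combinations are not similarity invariants. For example, take P = [[1, 1], [1, 2]] (det P = 1), so P^(-1) = [[2, -1], [-1, 1]] and
B = P^(-1)AP = [[3, 8], [-3, -7]].
Evaluating each option on A and on B:
(A) A[0,0] + A[1,1]: -4 for A, -4 for B -> unchanged
(B) A[0,0] + A[1,1] - A[0,1]: -5 for A, -12 for B -> changes
(C) A[0,1] + A[1,0]: 1 for A, 5 for B -> changes
(D) A[0,0]: -1 for A, 3 for B -> changes

Only (A) A[0,0] + A[1,1] = -4 survives (and it does so for every P, not just this one), so it is the invariant.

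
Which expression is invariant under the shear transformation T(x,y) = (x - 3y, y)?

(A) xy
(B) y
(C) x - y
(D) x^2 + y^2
B

Under the shear T(x,y) = (x - 3y, y):
Substitute the transformed coordinates into each option and compare with the original:
(A) xy  ->  (x - 3y)(y) = xy - 3y^2   [differs from xy: not invariant]
(B) y  ->  (y) = y   [equals y: invariant]
(C) x - y  ->  (x - 3y) - (y) = x - 4y   [differs from x - y: not invariant]
(D) x^2 + y^2  ->  (x - 3y)^2 + (y)^2 = x^2 - 6xy + 10y^2   [differs from x^2 + y^2: not invariant]

Only option (B), y, is unchanged by the transformation.
A horizontal shear moves points parallel to the x-axis, so the y-coordinate (and any function of y alone) is unchanged.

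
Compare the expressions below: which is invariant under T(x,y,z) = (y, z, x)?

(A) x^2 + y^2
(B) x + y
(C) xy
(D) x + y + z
D

Apply T(x,y,z) = (y, z, x) to each option, i.e. replace (x, y, z) by the transformed coordinates.
Substitute the transformed coordinates into each option and compare with the original:
(A) x^2 + y^2  ->  (y)^2 + (z)^2 = y^2 + z^2   [differs from x^2 + y^2: not invariant]
(B) x + y  ->  (y) + (z) = y + z   [differs from x + y: not invariant]
(C) xy  ->  (y)(z) = yz   [differs from xy: not invariant]
(D) x + y + z  ->  (y) + (z) + (x) = x + y + z   [equals x + y + z: invariant]

Only option (D), x + y + z, is unchanged by the transformation.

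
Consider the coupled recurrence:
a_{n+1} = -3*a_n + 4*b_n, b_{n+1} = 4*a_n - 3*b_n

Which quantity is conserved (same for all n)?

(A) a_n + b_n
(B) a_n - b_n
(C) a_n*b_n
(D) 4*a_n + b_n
A

Replace a_n by a_{n+1} = -3*a_n + 4*b_n and b_n by b_{n+1} = 4*a_n - 3*b_n in each option and simplify:
(A) a_n + b_n  ->  (-3*a_n + 4*b_n) + (4*a_n - 3*b_n) = a_n + b_n   [conserved]
(B) a_n - b_n  ->  (-3*a_n + 4*b_n) - (4*a_n - 3*b_n) = -7*a_n + 7*b_n   [not conserved]
(C) a_n*b_n  ->  (-3*a_n + 4*b_n)*(4*a_n - 3*b_n) = -12*a_n^2 + 25*a_n*b_n - 12*b_n^2   [not conserved]
(D) 4*a_n + b_n  ->  4*(-3*a_n + 4*b_n) + (4*a_n - 3*b_n) = -8*a_n + 13*b_n   [not conserved]

Only (A) a_n + b_n returns to itself after one step, so it is the conserved quantity.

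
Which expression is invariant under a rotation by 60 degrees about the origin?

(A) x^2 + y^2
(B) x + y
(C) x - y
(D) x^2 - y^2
A

A rotation by 60 degrees sends (x, y) to (x/2 - sqrt(3)y/2, sqrt(3)x/2 + y/2).
Substitute the transformed coordinates into each option and compare with the original:
(A) x^2 + y^2  ->  (x/2 - sqrt(3)y/2)^2 + (sqrt(3)x/2 + y/2)^2 = x^2 + y^2   [equals x^2 + y^2: invariant]
(B) x + y  ->  (x/2 - sqrt(3)y/2) + (sqrt(3)x/2 + y/2) = x/2 + sqrt(3)x/2 - sqrt(3)y/2 + y/2   [differs from x + y: not invariant]
(C) x - y  ->  (x/2 - sqrt(3)y/2) - (sqrt(3)x/2 + y/2) = -sqrt(3)x/2 + x/2 - sqrt(3)y/2 - y/2   [differs from x - y: not invariant]
(D) x^2 - y^2  ->  (x/2 - sqrt(3)y/2)^2 - (sqrt(3)x/2 + y/2)^2 = -x^2/2 - sqrt(3)xy + y^2/2   [differs from x^2 - y^2: not invariant]

Only option (A), x^2 + y^2, is unchanged by the transformation.
Geometrically, x^2 + y^2 is the squared distance from the origin, which every rotation about the origin preserves.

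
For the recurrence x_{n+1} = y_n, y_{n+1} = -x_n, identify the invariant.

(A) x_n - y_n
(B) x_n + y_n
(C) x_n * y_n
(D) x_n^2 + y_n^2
D

For the recurrence x_{n+1} = y_n, y_{n+1} = -x_n:

x_{n+1}^2 + y_{n+1}^2 = y_n^2 + (-x_n)^2 = x_n^2 + y_n^2
The sum of squares is conserved (like energy in a harmonic oscillator).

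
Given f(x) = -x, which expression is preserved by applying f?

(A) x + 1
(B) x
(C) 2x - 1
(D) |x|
D

For f(x) = -x:
Applying f replaces x by -x. Since |-x| = |x|, the absolute value is unchanged by f, whereas x -> -x, 2x - 1 -> -2x - 1 and x + 1 -> -x + 1 all change.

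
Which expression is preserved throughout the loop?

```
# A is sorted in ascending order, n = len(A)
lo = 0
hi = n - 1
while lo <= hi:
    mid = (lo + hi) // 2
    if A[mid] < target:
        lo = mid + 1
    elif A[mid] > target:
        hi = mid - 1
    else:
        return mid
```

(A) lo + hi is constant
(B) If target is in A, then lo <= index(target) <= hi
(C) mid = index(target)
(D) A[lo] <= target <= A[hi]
B

A loop invariant must hold before the first iteration and be re-established by every execution of the body.

(B) If target is in A, then lo <= index(target) <= hi: Before the loop [lo, hi] = [0, n-1] covers every index. When A[mid] < target, sortedness puts target strictly to the right of mid, so setting lo = mid + 1 keeps index(target) in [lo, hi]; symmetrically for hi = mid - 1. Hence 'if target is in A then lo <= index(target) <= hi' holds after every iteration, and when lo > hi it proves target is absent.

The other options fail:
(A) lo + hi is constant: each iteration moves exactly one of lo, hi, so lo + hi changes (e.g. 0 + (n-1) becomes (mid+1) + (n-1)).
(C) mid = index(target): mid is just the current probe; it equals index(target) only on the iteration that returns.
(D) A[lo] <= target <= A[hi]: fails when target is not in A (e.g. target < A[0] already violates it before the loop), so it is not maintained in general.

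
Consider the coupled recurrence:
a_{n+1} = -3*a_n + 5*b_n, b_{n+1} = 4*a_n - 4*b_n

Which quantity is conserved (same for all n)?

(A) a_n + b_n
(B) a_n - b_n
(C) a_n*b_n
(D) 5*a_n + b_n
A

Replace a_n by a_{n+1} = -3*a_n + 5*b_n and b_n by b_{n+1} = 4*a_n - 4*b_n in each option and simplify:
(A) a_n + b_n  ->  (-3*a_n + 5*b_n) + (4*a_n - 4*b_n) = a_n + b_n   [conserved]
(B) a_n - b_n  ->  (-3*a_n + 5*b_n) - (4*a_n - 4*b_n) = -7*a_n + 9*b_n   [not conserved]
(C) a_n*b_n  ->  (-3*a_n + 5*b_n)*(4*a_n - 4*b_n) = -12*a_n^2 + 32*a_n*b_n - 20*b_n^2   [not conserved]
(D) 5*a_n + b_n  ->  5*(-3*a_n + 5*b_n) + (4*a_n - 4*b_n) = -11*a_n + 21*b_n   [not conserved]

Only (A) a_n + b_n returns to itself after one step, so it is the conserved quantity.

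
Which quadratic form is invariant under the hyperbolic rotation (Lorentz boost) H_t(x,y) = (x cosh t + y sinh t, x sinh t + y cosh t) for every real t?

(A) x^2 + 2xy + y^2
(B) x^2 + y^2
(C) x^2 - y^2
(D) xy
C

Write x' = x cosh t + y sinh t, y' = x sinh t + y cosh t and substitute into each option:
(A) x^2 + 2xy + y^2: (x' + y')^2 with x' + y' = (x + y)(cosh t + sinh t) = (x + y)e^t, so it becomes (x + y)^2 e^(2t)   [not invariant for t != 0]
(B) x^2 + y^2: (x cosh t + y sinh t)^2 + (x sinh t + y cosh t)^2 = (x^2 + y^2)(cosh^2 t + sinh^2 t) + 4xy sinh t cosh t = (x^2 + y^2) cosh 2t + 2xy sinh 2t   [not invariant for t != 0]
(C) x^2 - y^2: (x cosh t + y sinh t)^2 - (x sinh t + y cosh t)^2 = x^2(cosh^2 t - sinh^2 t) + 2xy(cosh t sinh t - sinh t cosh t) + y^2(sinh^2 t - cosh^2 t) = x^2 - y^2   [invariant, using cosh^2 t - sinh^2 t = 1]
(D) xy: (x cosh t + y sinh t)(x sinh t + y cosh t) = xy(cosh^2 t + sinh^2 t) + (x^2 + y^2) sinh t cosh t = xy cosh 2t + (x^2 + y^2)(sinh 2t)/2   [not invariant for t != 0]

Only (C) x^2 - y^2 is unchanged; it is the Minkowski form preserved by Lorentz boosts, just as x^2 + y^2 is preserved by ordinary rotations.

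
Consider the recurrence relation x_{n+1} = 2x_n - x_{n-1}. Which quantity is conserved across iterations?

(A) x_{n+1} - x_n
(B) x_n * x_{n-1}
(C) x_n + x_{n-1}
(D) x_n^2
A

For the recurrence x_{n+1} = 2x_n - x_{n-1}:

If x_{n+1} = 2x_n - x_{n-1}, then:
x_{n+1} - x_n = x_n - x_{n-1}
The first difference is constant throughout the sequence.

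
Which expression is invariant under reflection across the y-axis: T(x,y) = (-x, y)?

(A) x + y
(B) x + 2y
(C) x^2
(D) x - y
C

The map is reflection across the y-axis: T(x,y) = (-x, y).
Substitute the transformed coordinates into each option and compare with the original:
(A) x + y  ->  (-x) + (y) = -x + y   [differs from x + y: not invariant]
(B) x + 2y  ->  (-x) + 2(y) = -x + 2y   [differs from x + 2y: not invariant]
(C) x^2  ->  (-x)^2 = x^2   [equals x^2: invariant]
(D) x - y  ->  (-x) - (y) = -x - y   [differs from x - y: not invariant]

Only option (C), x^2, is unchanged by the transformation.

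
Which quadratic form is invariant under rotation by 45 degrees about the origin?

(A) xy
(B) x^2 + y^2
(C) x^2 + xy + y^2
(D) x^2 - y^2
B

Rotation by 45 degrees sends (x, y) to (sqrt(2)x/2 - sqrt(2)y/2, sqrt(2)x/2 + sqrt(2)y/2).
Substitute the transformed coordinates into each option and compare with the original:
(A) xy  ->  (sqrt(2)x/2 - sqrt(2)y/2)(sqrt(2)x/2 + sqrt(2)y/2) = x^2/2 - y^2/2   [differs from xy: not invariant]
(B) x^2 + y^2  ->  (sqrt(2)x/2 - sqrt(2)y/2)^2 + (sqrt(2)x/2 + sqrt(2)y/2)^2 = x^2 + y^2   [equals x^2 + y^2: invariant]
(C) x^2 + xy + y^2  ->  (sqrt(2)x/2 - sqrt(2)y/2)^2 + (sqrt(2)x/2 - sqrt(2)y/2)(sqrt(2)x/2 + sqrt(2)y/2) + (sqrt(2)x/2 + sqrt(2)y/2)^2 = 3x^2/2 + y^2/2   [differs from x^2 + xy + y^2: not invariant]
(D) x^2 - y^2  ->  (sqrt(2)x/2 - sqrt(2)y/2)^2 - (sqrt(2)x/2 + sqrt(2)y/2)^2 = -2xy   [differs from x^2 - y^2: not invariant]

Only option (B), x^2 + y^2, is unchanged by the transformation.
x^2 + y^2 is the squared distance from the origin, which rotations preserve.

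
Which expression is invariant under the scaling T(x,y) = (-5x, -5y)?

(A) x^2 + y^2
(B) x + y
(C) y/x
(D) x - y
C

Under the uniform scaling T(x,y) = (-5x, -5y):
Substitute the transformed coordinates into each option and compare with the original:
(A) x^2 + y^2  ->  (-5x)^2 + (-5y)^2 = 25x^2 + 25y^2   [differs from x^2 + y^2: not invariant]
(B) x + y  ->  (-5x) + (-5y) = -5x - 5y   [differs from x + y: not invariant]
(C) y/x  ->  (-5y)/(-5x) = y/x   [equals y/x: invariant]
(D) x - y  ->  (-5x) - (-5y) = -5x + 5y   [differs from x - y: not invariant]

Only option (C), y/x, is unchanged by the transformation.
The common factor -5 cancels in a ratio of coordinates, while sums, products and sums of squares pick up factors of -5 or 25.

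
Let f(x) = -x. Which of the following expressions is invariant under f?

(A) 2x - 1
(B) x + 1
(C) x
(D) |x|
D

For f(x) = -x:
Applying f replaces x by -x. Since |-x| = |x|, the absolute value is unchanged by f, whereas x -> -x, 2x - 1 -> -2x - 1 and x + 1 -> -x + 1 all change.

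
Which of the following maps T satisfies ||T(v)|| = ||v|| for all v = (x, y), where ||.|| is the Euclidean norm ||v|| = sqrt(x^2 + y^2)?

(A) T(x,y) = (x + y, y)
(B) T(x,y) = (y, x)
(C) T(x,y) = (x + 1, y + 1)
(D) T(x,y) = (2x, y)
B

A transformation preserves a norm if ||T(v)|| = ||v|| for every v; a single vector where the norm changes rules an option out.

(A) T(x,y) = (x + y, y): v = (0, 1) has norm sqrt((0)^2 + (1)^2) = 1, but T(v) = (1, 1) has norm sqrt(2) -- not preserved.
(B) T(x,y) = (y, x): preserves the norm -- it is an orthogonal map (a rotation/reflection), and (y)^2 + (x)^2 simplifies to x^2 + y^2.
(C) T(x,y) = (x + 1, y + 1): v = (1, 0) has norm sqrt((1)^2 + (0)^2) = 1, but T(v) = (2, 1) has norm sqrt(5) -- not preserved.
(D) T(x,y) = (2x, y): v = (1, 0) has norm sqrt((1)^2 + (0)^2) = 1, but T(v) = (2, 0) has norm 2 -- not preserved.

Therefore the answer is (B).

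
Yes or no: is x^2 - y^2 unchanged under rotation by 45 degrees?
No

Applying rotation by 45 degrees: x' = x*cos(45 degrees) - y*sin(45 degrees) = sqrt(2)x/2 - sqrt(2)y/2, y' = x*sin(45 degrees) + y*cos(45 degrees) = sqrt(2)x/2 + sqrt(2)y/2

Substituting into x^2 - y^2:
(sqrt(2)x/2 - sqrt(2)y/2)^2 - (sqrt(2)x/2 + sqrt(2)y/2)^2
= -2xy

This differs from the original expression x^2 - y^2, so it is NOT invariant.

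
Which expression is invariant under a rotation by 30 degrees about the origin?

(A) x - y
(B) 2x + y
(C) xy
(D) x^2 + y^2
D

A rotation by 30 degrees sends (x, y) to (sqrt(3)x/2 - y/2, x/2 + sqrt(3)y/2).
Substitute the transformed coordinates into each option and compare with the original:
(A) x - y  ->  (sqrt(3)x/2 - y/2) - (x/2 + sqrt(3)y/2) = -x/2 + sqrt(3)x/2 - sqrt(3)y/2 - y/2   [differs from x - y: not invariant]
(B) 2x + y  ->  2(sqrt(3)x/2 - y/2) + (x/2 + sqrt(3)y/2) = x/2 + sqrt(3)x - y + sqrt(3)y/2   [differs from 2x + y: not invariant]
(C) xy  ->  (sqrt(3)x/2 - y/2)(x/2 + sqrt(3)y/2) = sqrt(3)x^2/4 + xy/2 - sqrt(3)y^2/4   [differs from xy: not invariant]
(D) x^2 + y^2  ->  (sqrt(3)x/2 - y/2)^2 + (x/2 + sqrt(3)y/2)^2 = x^2 + y^2   [equals x^2 + y^2: invariant]

Only option (D), x^2 + y^2, is unchanged by the transformation.
Geometrically, x^2 + y^2 is the squared distance from the origin, which every rotation about the origin preserves.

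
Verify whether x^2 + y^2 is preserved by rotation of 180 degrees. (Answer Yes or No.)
Yes

Applying rotation by 180 degrees: x' = x*cos(180 degrees) - y*sin(180 degrees) = -x, y' = x*sin(180 degrees) + y*cos(180 degrees) = -y

Substituting into x^2 + y^2:
(-x)^2 + (-y)^2
= x^2 + y^2

This equals the original expression x^2 + y^2, so it IS invariant.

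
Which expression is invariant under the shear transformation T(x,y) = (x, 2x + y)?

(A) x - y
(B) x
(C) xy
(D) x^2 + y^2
B

Under the shear T(x,y) = (x, 2x + y):
Substitute the transformed coordinates into each option and compare with the original:
(A) x - y  ->  (x) - (2x + y) = -x - y   [differs from x - y: not invariant]
(B) x  ->  (x) = x   [equals x: invariant]
(C) xy  ->  (x)(2x + y) = 2x^2 + xy   [differs from xy: not invariant]
(D) x^2 + y^2  ->  (x)^2 + (2x + y)^2 = 5x^2 + 4xy + y^2   [differs from x^2 + y^2: not invariant]

Only option (B), x, is unchanged by the transformation.
A vertical shear moves points parallel to the y-axis, so the x-coordinate (and any function of x alone) is unchanged.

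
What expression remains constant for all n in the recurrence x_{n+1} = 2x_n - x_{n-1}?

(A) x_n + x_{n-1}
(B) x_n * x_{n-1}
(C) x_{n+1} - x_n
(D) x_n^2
C

For the recurrence x_{n+1} = 2x_n - x_{n-1}:

If x_{n+1} = 2x_n - x_{n-1}, then:
x_{n+1} - x_n = x_n - x_{n-1}
The first difference is constant throughout the sequence.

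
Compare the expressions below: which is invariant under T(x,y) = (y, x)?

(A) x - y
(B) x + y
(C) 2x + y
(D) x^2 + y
B

An expression E(x,y) is invariant under T if E(T(x,y)) = E(x,y). Here T(x,y) = (y, x).
Substitute the transformed coordinates into each option and compare with the original:
(A) x - y  ->  (y) - (x) = -x + y   [differs from x - y: not invariant]
(B) x + y  ->  (y) + (x) = x + y   [equals x + y: invariant]
(C) 2x + y  ->  2(y) + (x) = x + 2y   [differs from 2x + y: not invariant]
(D) x^2 + y  ->  (y)^2 + (x) = x + y^2   [differs from x^2 + y: not invariant]

Only option (B), x + y, is unchanged by the transformation.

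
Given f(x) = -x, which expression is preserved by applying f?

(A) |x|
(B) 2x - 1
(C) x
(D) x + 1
A

For f(x) = -x:
Applying f replaces x by -x. Since |-x| = |x|, the absolute value is unchanged by f, whereas x -> -x, 2x - 1 -> -2x - 1 and x + 1 -> -x + 1 all change.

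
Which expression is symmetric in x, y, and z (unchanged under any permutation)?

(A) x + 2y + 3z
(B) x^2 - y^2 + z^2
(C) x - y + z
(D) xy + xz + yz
D

A symmetric expression is unchanged when the variables are permuted; here the transformation to test is the swap (x, y) -> (y, x).
A symmetric expression must survive every permutation; the single swap x <-> y already eliminates the distractors, and the keyed expression is also unchanged by x <-> z and y <-> z (each variable enters it in exactly the same way).
Substitute the transformed coordinates into each option and compare with the original:
(A) x + 2y + 3z  ->  (y) + 2(x) + 3z = 2x + y + 3z   [differs from x + 2y + 3z: not invariant]
(B) x^2 - y^2 + z^2  ->  (y)^2 - (x)^2 + z^2 = -x^2 + y^2 + z^2   [differs from x^2 - y^2 + z^2: not invariant]
(C) x - y + z  ->  (y) - (x) + z = -x + y + z   [differs from x - y + z: not invariant]
(D) xy + xz + yz  ->  (y)(x) + (y)z + (x)z = xy + xz + yz   [equals xy + xz + yz: invariant]

Only option (D), xy + xz + yz, is unchanged by the transformation.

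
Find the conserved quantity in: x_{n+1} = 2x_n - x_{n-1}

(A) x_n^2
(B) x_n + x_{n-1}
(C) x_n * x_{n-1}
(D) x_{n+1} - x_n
D

For the recurrence x_{n+1} = 2x_n - x_{n-1}:

If x_{n+1} = 2x_n - x_{n-1}, then:
x_{n+1} - x_n = x_n - x_{n-1}
The first difference is constant throughout the sequence.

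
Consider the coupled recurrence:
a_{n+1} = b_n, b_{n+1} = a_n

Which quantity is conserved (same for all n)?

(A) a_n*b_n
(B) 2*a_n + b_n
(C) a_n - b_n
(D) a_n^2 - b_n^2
A

Replace a_n by a_{n+1} = b_n and b_n by b_{n+1} = a_n in each option and simplify:
(A) a_n*b_n  ->  (b_n)*(a_n) = a_n*b_n   [conserved]
(B) 2*a_n + b_n  ->  2*(b_n) + (a_n) = a_n + 2*b_n   [not conserved]
(C) a_n - b_n  ->  (b_n) - (a_n) = -a_n + b_n   [not conserved]
(D) a_n^2 - b_n^2  ->  (b_n)^2 - (a_n)^2 = -a_n^2 + b_n^2   [not conserved]

Only (A) a_n*b_n returns to itself after one step, so it is the conserved quantity.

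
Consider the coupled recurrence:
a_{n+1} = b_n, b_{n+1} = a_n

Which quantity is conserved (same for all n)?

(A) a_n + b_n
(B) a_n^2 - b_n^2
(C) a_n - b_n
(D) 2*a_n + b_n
A

Replace a_n by a_{n+1} = b_n and b_n by b_{n+1} = a_n in each option and simplify:
(A) a_n + b_n  ->  (b_n) + (a_n) = a_n + b_n   [conserved]
(B) a_n^2 - b_n^2  ->  (b_n)^2 - (a_n)^2 = -a_n^2 + b_n^2   [not conserved]
(C) a_n - b_n  ->  (b_n) - (a_n) = -a_n + b_n   [not conserved]
(D) 2*a_n + b_n  ->  2*(b_n) + (a_n) = a_n + 2*b_n   [not conserved]

Only (A) a_n + b_n returns to itself after one step, so it is the conserved quantity.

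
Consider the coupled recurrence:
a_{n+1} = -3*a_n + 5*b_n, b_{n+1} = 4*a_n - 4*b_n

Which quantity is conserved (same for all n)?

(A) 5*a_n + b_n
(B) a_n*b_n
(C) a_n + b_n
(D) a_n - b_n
C

Replace a_n by a_{n+1} = -3*a_n + 5*b_n and b_n by b_{n+1} = 4*a_n - 4*b_n in each option and simplify:
(A) 5*a_n + b_n  ->  5*(-3*a_n + 5*b_n) + (4*a_n - 4*b_n) = -11*a_n + 21*b_n   [not conserved]
(B) a_n*b_n  ->  (-3*a_n + 5*b_n)*(4*a_n - 4*b_n) = -12*a_n^2 + 32*a_n*b_n - 20*b_n^2   [not conserved]
(C) a_n + b_n  ->  (-3*a_n + 5*b_n) + (4*a_n - 4*b_n) = a_n + b_n   [conserved]
(D) a_n - b_n  ->  (-3*a_n + 5*b_n) - (4*a_n - 4*b_n) = -7*a_n + 9*b_n   [not conserved]

Only (C) a_n + b_n returns to itself after one step, so it is the conserved quantity.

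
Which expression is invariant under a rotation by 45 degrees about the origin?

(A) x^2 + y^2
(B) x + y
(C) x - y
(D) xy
A

A rotation by 45 degrees sends (x, y) to (sqrt(2)x/2 - sqrt(2)y/2, sqrt(2)x/2 + sqrt(2)y/2).
Substitute the transformed coordinates into each option and compare with the original:
(A) x^2 + y^2  ->  (sqrt(2)x/2 - sqrt(2)y/2)^2 + (sqrt(2)x/2 + sqrt(2)y/2)^2 = x^2 + y^2   [equals x^2 + y^2: invariant]
(B) x + y  ->  (sqrt(2)x/2 - sqrt(2)y/2) + (sqrt(2)x/2 + sqrt(2)y/2) = sqrt(2)x   [differs from x + y: not invariant]
(C) x - y  ->  (sqrt(2)x/2 - sqrt(2)y/2) - (sqrt(2)x/2 + sqrt(2)y/2) = -sqrt(2)y   [differs from x - y: not invariant]
(D) xy  ->  (sqrt(2)x/2 - sqrt(2)y/2)(sqrt(2)x/2 + sqrt(2)y/2) = x^2/2 - y^2/2   [differs from xy: not invariant]

Only option (A), x^2 + y^2, is unchanged by the transformation.
Geometrically, x^2 + y^2 is the squared distance from the origin, which every rotation about the origin preserves.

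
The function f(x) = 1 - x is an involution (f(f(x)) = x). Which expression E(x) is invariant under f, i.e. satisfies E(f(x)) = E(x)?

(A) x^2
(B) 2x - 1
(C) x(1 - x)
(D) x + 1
C

Replace x by f(x) = 1 - x in each option and simplify. As a quick numerical cross-check, also compare E(3) with E(f(3)) = E(-2).

(A) x^2  ->  (1 - x)^2 = (x - 1)^2; check: E(3) = 9 but E(-2) = 4.   [not invariant]
(B) 2x - 1  ->  2(1 - x) - 1 = 1 - 2x; check: E(3) = 5 but E(-2) = -5.   [not invariant]
(C) x(1 - x)  ->  (1 - x)(1 - (1 - x)), which simplifies back to x(1 - x); check: E(3) = -6, E(-2) = -6.   [invariant]
(D) x + 1  ->  (1 - x) + 1 = 2 - x; check: E(3) = 4 but E(-2) = -1.   [not invariant]

Only (C) is unchanged. E is symmetric under swapping x with f(x) = 1 - x, which is exactly what an involution does.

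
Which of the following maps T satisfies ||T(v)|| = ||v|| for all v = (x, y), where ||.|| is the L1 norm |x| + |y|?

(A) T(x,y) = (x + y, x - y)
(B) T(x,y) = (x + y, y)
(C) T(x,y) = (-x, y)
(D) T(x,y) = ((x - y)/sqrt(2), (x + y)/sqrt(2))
C

A transformation preserves a norm if ||T(v)|| = ||v|| for every v; a single vector where the norm changes rules an option out.

(A) T(x,y) = (x + y, x - y): v = (1, 0) has norm |1| + |0| = 1, but T(v) = (1, 1) has norm 2 -- not preserved.
(B) T(x,y) = (x + y, y): v = (0, 1) has norm |0| + |1| = 1, but T(v) = (1, 1) has norm 2 -- not preserved.
(C) T(x,y) = (-x, y): preserves the norm -- it only permutes the coordinates and/or flips signs, which leaves |x| + |y| unchanged.
(D) T(x,y) = ((x - y)/sqrt(2), (x + y)/sqrt(2)): v = (1, 0) has norm |1| + |0| = 1, but T(v) = (sqrt(2)/2, sqrt(2)/2) has norm sqrt(2) -- not preserved.

Therefore the answer is (C).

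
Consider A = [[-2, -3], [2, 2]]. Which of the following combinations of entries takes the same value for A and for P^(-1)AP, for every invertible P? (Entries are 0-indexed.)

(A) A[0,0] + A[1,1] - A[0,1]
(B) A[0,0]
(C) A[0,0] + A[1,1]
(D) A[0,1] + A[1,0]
C

A[0,0] + A[1,1] is the trace of A. By the cyclic property of the trace, tr(P^(-1)AP) = tr(APP^(-1)) = tr(A), so it is the same for every matrix similar to A.

The other combinations are not similarity invariants. For example, take P = [[1, 1], [0, 1]] (det P = 1), so P^(-1) = [[1, -1], [0, 1]] and
B = P^(-1)AP = [[-4, -9], [2, 4]].
Evaluating each option on A and on B:
(A) A[0,0] + A[1,1] - A[0,1]: 3 for A, 9 for B -> changes
(B) A[0,0]: -2 for A, -4 for B -> changes
(C) A[0,0] + A[1,1]: 0 for A, 0 for B -> unchanged
(D) A[0,1] + A[1,0]: -1 for A, -7 for B -> changes

Only (C) A[0,0] + A[1,1] = 0 survives (and it does so for every P, not just this one), so it is the invariant.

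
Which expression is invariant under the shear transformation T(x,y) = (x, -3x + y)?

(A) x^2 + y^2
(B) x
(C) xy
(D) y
B

Under the shear T(x,y) = (x, -3x + y):
Substitute the transformed coordinates into each option and compare with the original:
(A) x^2 + y^2  ->  (x)^2 + (-3x + y)^2 = 10x^2 - 6xy + y^2   [differs from x^2 + y^2: not invariant]
(B) x  ->  (x) = x   [equals x: invariant]
(C) xy  ->  (x)(-3x + y) = -3x^2 + xy   [differs from xy: not invariant]
(D) y  ->  (-3x + y) = -3x + y   [differs from y: not invariant]

Only option (B), x, is unchanged by the transformation.
A vertical shear moves points parallel to the y-axis, so the x-coordinate (and any function of x alone) is unchanged.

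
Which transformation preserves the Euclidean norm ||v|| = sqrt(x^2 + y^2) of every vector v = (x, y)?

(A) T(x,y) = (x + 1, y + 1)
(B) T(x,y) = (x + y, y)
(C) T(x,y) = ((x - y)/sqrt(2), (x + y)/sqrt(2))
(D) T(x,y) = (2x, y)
C

A transformation preserves a norm if ||T(v)|| = ||v|| for every v; a single vector where the norm changes rules an option out.

(A) T(x,y) = (x + 1, y + 1): v = (1, 0) has norm sqrt((1)^2 + (0)^2) = 1, but T(v) = (2, 1) has norm sqrt(5) -- not preserved.
(B) T(x,y) = (x + y, y): v = (0, 1) has norm sqrt((0)^2 + (1)^2) = 1, but T(v) = (1, 1) has norm sqrt(2) -- not preserved.
(C) T(x,y) = ((x - y)/sqrt(2), (x + y)/sqrt(2)): preserves the norm -- it is an orthogonal map (a rotation/reflection), and (sqrt(2)(x - y)/2)^2 + (sqrt(2)(x + y)/2)^2 simplifies to x^2 + y^2.
(D) T(x,y) = (2x, y): v = (1, 0) has norm sqrt((1)^2 + (0)^2) = 1, but T(v) = (2, 0) has norm 2 -- not preserved.

Therefore the answer is (C).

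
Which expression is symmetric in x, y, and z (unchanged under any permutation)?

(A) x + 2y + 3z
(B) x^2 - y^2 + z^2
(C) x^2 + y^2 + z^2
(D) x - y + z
C

A symmetric expression is unchanged when the variables are permuted; here the transformation to test is the swap (x, y) -> (y, x).
A symmetric expression must survive every permutation; the single swap x <-> y already eliminates the distractors, and the keyed expression is also unchanged by x <-> z and y <-> z (each variable enters it in exactly the same way).
Substitute the transformed coordinates into each option and compare with the original:
(A) x + 2y + 3z  ->  (y) + 2(x) + 3z = 2x + y + 3z   [differs from x + 2y + 3z: not invariant]
(B) x^2 - y^2 + z^2  ->  (y)^2 - (x)^2 + z^2 = -x^2 + y^2 + z^2   [differs from x^2 - y^2 + z^2: not invariant]
(C) x^2 + y^2 + z^2  ->  (y)^2 + (x)^2 + z^2 = x^2 + y^2 + z^2   [equals x^2 + y^2 + z^2: invariant]
(D) x - y + z  ->  (y) - (x) + z = -x + y + z   [differs from x - y + z: not invariant]

Only option (C), x^2 + y^2 + z^2, is unchanged by the transformation.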